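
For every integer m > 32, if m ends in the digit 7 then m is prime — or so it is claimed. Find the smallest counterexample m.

A counterexample is any integer m > 32 such that m ends in the digit 7 but m is not prime; we check each in order.
For m = 37, 47 the conclusion holds.
m = 57: 57 ends in 7; 57 = 3 × 19, composite.
So m = 57 is the smallest counterexample.

m = 57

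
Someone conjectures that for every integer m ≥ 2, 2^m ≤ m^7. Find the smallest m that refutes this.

m = 37

We need the least integer m ≥ 2 for which 2^m > m^7.
For m = 2, 3, 4, 5, …, 34, 35, 36 the conclusion holds.
m = 37: 2^m = 137438953472 and m^7 = 94931877133, so 137438953472 > 94931877133.
So m = 37 is the smallest counterexample.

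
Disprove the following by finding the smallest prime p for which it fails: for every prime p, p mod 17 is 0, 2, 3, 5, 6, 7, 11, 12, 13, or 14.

p = 43

We need the least prime p for which the claim fails.
For p = 2, 3, 5, 7, …, 31, 37, 41 the conclusion holds.
p = 43: 43 mod 17 = 9 — not in {0, 2, 3, 5, 6, 7, 11, 12, 13, 14}.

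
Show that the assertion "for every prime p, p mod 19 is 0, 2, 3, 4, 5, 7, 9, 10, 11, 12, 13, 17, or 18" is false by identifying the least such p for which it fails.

Check each prime p in order until the claim fails.
For p = 2, 3, 5, 7, …, 41, 43, 47 the conclusion holds.
p = 53: 53 mod 19 = 15 — not in {0, 2, 3, 4, 5, 7, 9, 10, 11, 12, 13, 17, 18}.

p = 53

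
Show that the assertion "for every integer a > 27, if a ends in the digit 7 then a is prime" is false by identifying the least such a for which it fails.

a = 57

We need the least integer a > 27 for which a ends in the digit 7 but a is not prime.
For a = 37, 47 the conclusion holds.
a = 57: 57 ends in 7; 57 = 3 × 19, composite.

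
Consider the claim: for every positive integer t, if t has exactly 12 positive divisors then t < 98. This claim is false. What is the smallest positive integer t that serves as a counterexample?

t = 108

The first 5 eligible values, up to t = 96, all satisfy the conclusion.
t = 108: τ(108) = 12; 108 ≥ 98.
Thus t = 108 disproves the claim, and no smaller t works.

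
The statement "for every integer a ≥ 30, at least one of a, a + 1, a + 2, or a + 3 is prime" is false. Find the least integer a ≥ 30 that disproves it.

a = 32

We need the least integer a ≥ 30 for which a, a + 1, a + 2, a + 3 are all composite.
For a = 30, 31 the conclusion holds.
a = 32: 32 = 2 × 16; 33 = 3 × 11; 34 = 2 × 17; 35 = 5 × 7 — all composite.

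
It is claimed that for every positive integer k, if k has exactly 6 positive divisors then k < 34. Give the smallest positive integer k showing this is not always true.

k = 44

For k = 12, 18, 20, 28, 32 the conclusion holds.
k = 44: τ(44) = 6; 44 ≥ 34.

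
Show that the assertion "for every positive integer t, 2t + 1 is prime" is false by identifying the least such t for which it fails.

t = 4

t = 1: 2t + 1 = 3, prime.
t = 2: 2t + 1 = 5, prime.
t = 3: 2t + 1 = 7, prime.
t = 4: 2t + 1 = 9 = 3 × 3, composite.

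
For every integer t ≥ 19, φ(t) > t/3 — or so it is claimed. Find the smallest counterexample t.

Check each integer t ≥ 19 in order until the claim fails.
For t = 19, 20, 21, 22, 23 the conclusion holds.
t = 24: φ(24) = 8 and 24/3 = 8, so φ(24) ≤ 24/3.

t = 24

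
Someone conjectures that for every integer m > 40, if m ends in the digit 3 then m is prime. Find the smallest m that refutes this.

m = 63

For m = 43, 53 the conclusion holds.
m = 63: 63 ends in 3; 63 = 3 × 21, composite.
Thus m = 63 disproves the claim, and no smaller m works.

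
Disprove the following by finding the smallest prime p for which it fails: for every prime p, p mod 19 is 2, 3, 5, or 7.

A counterexample is any prime p such that the claim fails; we check each in order.
For p = 2, 3, 5, 7 the conclusion holds.
p = 11: 11 mod 19 = 11 — not in {2, 3, 5, 7}.
Thus p = 11 disproves the claim, and no smaller p works.

p = 11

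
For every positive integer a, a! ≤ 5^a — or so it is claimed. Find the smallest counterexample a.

The first 11 eligible values, up to a = 11, all satisfy the conclusion.
a = 12: a! = 479001600 and 5^a = 244140625, so 479001600 > 244140625.
So a = 12 is the smallest counterexample.

a = 12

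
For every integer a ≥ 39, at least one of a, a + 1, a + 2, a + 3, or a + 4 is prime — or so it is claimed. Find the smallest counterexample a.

A counterexample is any integer a ≥ 39 such that a, a + 1, a + 2, a + 3, a + 4 are all composite; we check each in order.
The first 9 eligible values, up to a = 47, all satisfy the conclusion.
a = 48: 48 = 2 × 24; 49 = 7 × 7; 50 = 2 × 25; 51 = 3 × 17; 52 = 2 × 26 — all composite.
Hence a = 48 is a counterexample.

a = 48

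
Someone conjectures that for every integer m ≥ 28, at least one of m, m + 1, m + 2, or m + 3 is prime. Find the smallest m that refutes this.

Check each integer m ≥ 28 in order until m, m + 1, m + 2, m + 3 are all composite.
For m = 28, 29, 30, 31 the conclusion holds.
m = 32: 32 = 2 × 16; 33 = 3 × 11; 34 = 2 × 17; 35 = 5 × 7 — all composite.

m = 32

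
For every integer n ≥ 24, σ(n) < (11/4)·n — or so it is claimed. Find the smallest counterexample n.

n = 60

The first 36 eligible values, up to n = 59, all satisfy the conclusion.
n = 60: σ(60) = 168; 168 ≥ 165.
So n = 60 is the smallest counterexample.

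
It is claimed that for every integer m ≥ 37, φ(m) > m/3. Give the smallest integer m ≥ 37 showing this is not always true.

m = 42

For m = 37, 38, 39, 40, 41 the conclusion holds.
m = 42: φ(42) = 12 and 42/3 = 14, so φ(42) ≤ 42/3.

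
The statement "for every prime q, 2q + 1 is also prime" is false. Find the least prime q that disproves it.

q = 7

For q = 2, 3, 5 the conclusion holds.
q = 7: 2q + 1 = 15 = 3 × 5, not prime.
Thus q = 7 disproves the claim, and no smaller q works.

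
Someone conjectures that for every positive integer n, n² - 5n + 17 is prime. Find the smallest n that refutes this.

The first 12 eligible values, up to n = 12, all satisfy the conclusion.
n = 13: n² - 5n + 17 = 121 = 11 × 11, composite.

n = 13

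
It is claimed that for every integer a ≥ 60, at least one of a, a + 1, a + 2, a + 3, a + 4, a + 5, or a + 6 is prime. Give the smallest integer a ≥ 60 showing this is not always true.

a = 90

For a = 60, 61, 62, 63, …, 87, 88, 89 the conclusion holds.
a = 90: 90 = 2 × 45; 91 = 7 × 13; 92 = 2 × 46; 93 = 3 × 31; 94 = 2 × 47; 95 = 5 × 19; 96 = 2 × 48 — all composite.
So a = 90 is the smallest counterexample.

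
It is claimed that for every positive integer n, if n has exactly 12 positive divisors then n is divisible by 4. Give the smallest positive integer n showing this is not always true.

We need the least positive integer n for which n has exactly 12 positive divisors but n is not divisible by 4.
For n = 60, 72, 84 the conclusion holds.
n = 90: τ(90) = 12; 90 mod 4 = 2.
Thus n = 90 disproves the claim, and no smaller n works.

n = 90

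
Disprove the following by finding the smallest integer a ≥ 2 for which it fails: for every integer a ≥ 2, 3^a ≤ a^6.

Check each integer a ≥ 2 in order until 3^a > a^6.
For a = 2, 3, 4, 5, …, 12, 13, 14 the conclusion holds.
a = 15: 3^a = 14348907 and a^6 = 11390625, so 14348907 > 11390625.

a = 15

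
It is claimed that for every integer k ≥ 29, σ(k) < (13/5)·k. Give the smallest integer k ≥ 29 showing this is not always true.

k = 60

For k = 29, 30, 31, 32, …, 57, 58, 59 the conclusion holds.
k = 60: σ(60) = 168; 168 ≥ 156.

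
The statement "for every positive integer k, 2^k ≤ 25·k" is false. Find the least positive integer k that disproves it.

k = 1: 2^k = 2 and 25·k = 25, so 2 ≤ 25.
k = 2: 2^k = 4 and 25·k = 50, so 4 ≤ 50.
k = 3: 2^k = 8 and 25·k = 75, so 8 ≤ 75.
k = 4: 2^k = 16 and 25·k = 100, so 16 ≤ 100.
k = 5: 2^k = 32 and 25·k = 125, so 32 ≤ 125.
k = 6: 2^k = 64 and 25·k = 150, so 64 ≤ 150.
k = 7: 2^k = 128 and 25·k = 175, so 128 ≤ 175.
k = 8: 2^k = 256 and 25·k = 200, so 256 > 200.

k = 8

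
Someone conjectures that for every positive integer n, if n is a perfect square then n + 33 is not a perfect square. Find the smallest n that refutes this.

We need the least positive integer n for which n is a perfect square but n + 33 is a perfect square.
n = 1: 1 + 33 = 34, not a perfect square.
n = 4: 4 + 33 = 37, not a perfect square.
n = 9: 9 + 33 = 42, not a perfect square.
n = 16: 16 = 4² and 16 + 33 = 49 = 7².

n = 16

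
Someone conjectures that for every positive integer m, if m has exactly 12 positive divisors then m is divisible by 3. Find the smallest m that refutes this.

m = 140

For m = 60, 72, 84, 90, 96, 108, 126, 132 the conclusion holds.
m = 140: τ(140) = 12; 140 mod 3 = 2.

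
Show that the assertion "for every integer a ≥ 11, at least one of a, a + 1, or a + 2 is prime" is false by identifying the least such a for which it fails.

Check each integer a ≥ 11 in order until a, a + 1, a + 2 are all composite.
a = 11: 11 is prime.
a = 12: 13 is prime.
a = 13: 13 is prime.
a = 14: 14 = 2 × 7; 15 = 3 × 5; 16 = 2 × 8 — all composite.
So a = 14 is the smallest counterexample.

a = 14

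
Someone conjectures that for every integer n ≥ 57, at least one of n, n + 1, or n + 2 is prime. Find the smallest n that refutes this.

n = 57: 59 is prime.
n = 58: 59 is prime.
n = 59: 59 is prime.
n = 60: 61 is prime.
n = 61: 61 is prime.
n = 62: 62 = 2 × 31; 63 = 3 × 21; 64 = 2 × 32 — all composite.
Thus n = 62 disproves the claim, and no smaller n works.

n = 62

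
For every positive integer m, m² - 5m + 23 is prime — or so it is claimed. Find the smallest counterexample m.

m = 19

A counterexample is any positive integer m such that m² - 5m + 23 is not prime; we check each in order.
For m = 1, 2, 3, 4, …, 16, 17, 18 the conclusion holds.
m = 19: m² - 5m + 23 = 289 = 17 × 17, composite.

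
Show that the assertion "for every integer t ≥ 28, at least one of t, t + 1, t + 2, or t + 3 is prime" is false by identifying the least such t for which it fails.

Check each integer t ≥ 28 in order until t, t + 1, t + 2, t + 3 are all composite.
For t = 28, 29, 30, 31 the conclusion holds.
t = 32: 32 = 2 × 16; 33 = 3 × 11; 34 = 2 × 17; 35 = 5 × 7 — all composite.

t = 32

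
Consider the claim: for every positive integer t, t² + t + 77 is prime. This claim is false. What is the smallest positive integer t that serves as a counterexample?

Check each positive integer t in order until t² + t + 77 is not prime.
t = 1: t² + t + 77 = 79, prime.
t = 2: t² + t + 77 = 83, prime.
t = 3: t² + t + 77 = 89, prime.
t = 4: t² + t + 77 = 97, prime.
t = 5: t² + t + 77 = 107, prime.
t = 6: t² + t + 77 = 119 = 7 × 17, composite.

t = 6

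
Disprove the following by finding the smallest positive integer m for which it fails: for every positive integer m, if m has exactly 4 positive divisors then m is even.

m = 15

Check each positive integer m in order until m has exactly 4 positive divisors but m is odd.
For m = 6, 8, 10, 14 the conclusion holds.
m = 15: divisors of 15: 1, 3, 5, 15; 15 is odd.
Thus m = 15 disproves the claim, and no smaller m works.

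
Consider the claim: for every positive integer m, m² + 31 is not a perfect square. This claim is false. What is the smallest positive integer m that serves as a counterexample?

Check each positive integer m in order until m² + 31 is a perfect square.
For m = 1, 2, 3, 4, …, 12, 13, 14 the conclusion holds.
m = 15: 15² + 31 = 256 = 16², a perfect square.
Hence m = 15 is a counterexample.

m = 15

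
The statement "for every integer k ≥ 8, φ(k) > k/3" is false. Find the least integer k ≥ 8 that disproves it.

k = 12

We need the least integer k ≥ 8 for which the claim fails.
The first 4 eligible values, up to k = 11, all satisfy the conclusion.
k = 12: φ(12) = 4 and 12/3 = 4, so φ(12) ≤ 12/3.
So k = 12 is the smallest counterexample.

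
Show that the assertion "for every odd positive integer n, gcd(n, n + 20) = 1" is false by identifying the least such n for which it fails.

n = 5

A counterexample is any odd positive integer n such that gcd(n, n + 20) > 1; we check each in order.
n = 1: gcd(1, 21) = 1.
n = 3: gcd(3, 23) = 1.
n = 5: gcd(5, 25) = 5.
Hence n = 5 is a counterexample.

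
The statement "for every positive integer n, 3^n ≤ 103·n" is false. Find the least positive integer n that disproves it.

We need the least positive integer n for which 3^n > 103·n.
n = 1: 3^n = 3 and 103·n = 103, so 3 ≤ 103.
n = 2: 3^n = 9 and 103·n = 206, so 9 ≤ 206.
n = 3: 3^n = 27 and 103·n = 309, so 27 ≤ 309.
n = 4: 3^n = 81 and 103·n = 412, so 81 ≤ 412.
n = 5: 3^n = 243 and 103·n = 515, so 243 ≤ 515.
n = 6: 3^n = 729 and 103·n = 618, so 729 > 618.
Thus n = 6 disproves the claim, and no smaller n works.

n = 6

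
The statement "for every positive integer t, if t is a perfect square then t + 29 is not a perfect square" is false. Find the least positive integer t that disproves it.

t = 196

We need the least positive integer t for which t is a perfect square but t + 29 is a perfect square.
The first 13 eligible values, up to t = 169, all satisfy the conclusion.
t = 196: 196 = 14² and 196 + 29 = 225 = 15².
Hence t = 196 is a counterexample.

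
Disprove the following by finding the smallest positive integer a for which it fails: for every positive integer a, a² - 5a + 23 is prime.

We need the least positive integer a for which a² - 5a + 23 is not prime.
The first 18 eligible values, up to a = 18, all satisfy the conclusion.
a = 19: a² - 5a + 23 = 289 = 17 × 17, composite.
So a = 19 is the smallest counterexample.

a = 19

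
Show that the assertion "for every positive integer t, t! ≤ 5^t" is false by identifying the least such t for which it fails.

We need the least positive integer t for which t! > 5^t.
For t = 1, 2, 3, 4, …, 9, 10, 11 the conclusion holds.
t = 12: t! = 479001600 and 5^t = 244140625, so 479001600 > 244140625.

t = 12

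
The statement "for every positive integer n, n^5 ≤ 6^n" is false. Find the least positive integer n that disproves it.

n = 3

Check each positive integer n in order until n^5 > 6^n.
n = 1: n^5 = 1 and 6^n = 6, so 1 ≤ 6.
n = 2: n^5 = 32 and 6^n = 36, so 32 ≤ 36.
n = 3: n^5 = 243 and 6^n = 216, so 243 > 216.
Hence n = 3 is a counterexample.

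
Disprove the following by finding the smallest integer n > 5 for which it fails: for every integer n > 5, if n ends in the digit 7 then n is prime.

n = 27

For n = 7, 17 the conclusion holds.
n = 27: 27 ends in 7; 27 = 3 × 9, composite.
So n = 27 is the smallest counterexample.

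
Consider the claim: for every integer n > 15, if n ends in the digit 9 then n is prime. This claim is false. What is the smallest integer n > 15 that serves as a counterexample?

A counterexample is any integer n > 15 such that n ends in the digit 9 but n is not prime; we check each in order.
n = 19: 19 ends in 9 and is prime.
n = 29: 29 ends in 9 and is prime.
n = 39: 39 ends in 9; 39 = 3 × 13, composite.
Hence n = 39 is a counterexample.

n = 39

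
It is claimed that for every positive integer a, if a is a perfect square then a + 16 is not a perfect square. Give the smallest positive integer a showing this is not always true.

a = 9

For a = 1, 4 the conclusion holds.
a = 9: 9 = 3² and 9 + 16 = 25 = 5².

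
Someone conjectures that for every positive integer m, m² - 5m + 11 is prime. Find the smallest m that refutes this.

The first 6 eligible values, up to m = 6, all satisfy the conclusion.
m = 7: m² - 5m + 11 = 25 = 5 × 5, composite.

m = 7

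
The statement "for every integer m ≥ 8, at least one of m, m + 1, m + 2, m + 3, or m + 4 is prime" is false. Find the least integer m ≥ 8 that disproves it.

m = 24

Check each integer m ≥ 8 in order until m, m + 1, m + 2, m + 3, m + 4 are all composite.
For m = 8, 9, 10, 11, …, 21, 22, 23 the conclusion holds.
m = 24: 24 = 2 × 12; 25 = 5 × 5; 26 = 2 × 13; 27 = 3 × 9; 28 = 2 × 14 — all composite.
Thus m = 24 disproves the claim, and no smaller m works.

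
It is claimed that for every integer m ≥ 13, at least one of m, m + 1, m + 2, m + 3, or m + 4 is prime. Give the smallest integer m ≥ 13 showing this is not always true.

For m = 13, 14, 15, 16, …, 21, 22, 23 the conclusion holds.
m = 24: 24 = 2 × 12; 25 = 5 × 5; 26 = 2 × 13; 27 = 3 × 9; 28 = 2 × 14 — all composite.

m = 24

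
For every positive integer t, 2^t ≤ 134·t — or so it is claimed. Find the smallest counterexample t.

A counterexample is any positive integer t such that 2^t > 134·t; we check each in order.
The first 10 eligible values, up to t = 10, all satisfy the conclusion.
t = 11: 2^t = 2048 and 134·t = 1474, so 2048 > 1474.
So t = 11 is the smallest counterexample.

t = 11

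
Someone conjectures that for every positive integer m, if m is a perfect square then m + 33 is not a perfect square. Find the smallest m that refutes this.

m = 16

A counterexample is any positive integer m such that m is a perfect square but m + 33 is a perfect square; we check each in order.
For m = 1, 4, 9 the conclusion holds.
m = 16: 16 = 4² and 16 + 33 = 49 = 7².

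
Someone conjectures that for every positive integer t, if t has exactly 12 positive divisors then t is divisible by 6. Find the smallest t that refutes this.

t = 140

Check each positive integer t in order until t has exactly 12 positive divisors but t is not divisible by 6.
For t = 60, 72, 84, 90, 96, 108, 126, 132 the conclusion holds.
t = 140: τ(140) = 12; 140 mod 6 = 2.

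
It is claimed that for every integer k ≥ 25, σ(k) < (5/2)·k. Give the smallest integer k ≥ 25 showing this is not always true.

We need the least integer k ≥ 25 for which the claim fails.
For k = 25, 26, 27, 28, …, 33, 34, 35 the conclusion holds.
k = 36: σ(36) = 91; 91 ≥ 90.

k = 36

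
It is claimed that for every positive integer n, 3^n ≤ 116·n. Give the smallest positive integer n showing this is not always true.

n = 6

A counterexample is any positive integer n such that 3^n > 116·n; we check each in order.
The first 5 eligible values, up to n = 5, all satisfy the conclusion.
n = 6: 3^n = 729 and 116·n = 696, so 729 > 696.
Thus n = 6 disproves the claim, and no smaller n works.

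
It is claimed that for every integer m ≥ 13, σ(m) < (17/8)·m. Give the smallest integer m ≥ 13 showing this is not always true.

For m = 13, 14, 15, 16, 17 the conclusion holds.
m = 18: σ(18) = 39; 39 ≥ 153/4.
Hence m = 18 is a counterexample.

m = 18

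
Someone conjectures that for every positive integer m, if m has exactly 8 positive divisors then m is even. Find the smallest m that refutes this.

m = 105

The first 12 eligible values, up to m = 104, all satisfy the conclusion.
m = 105: divisors of 105: 1, 3, 5, 7, 15, 21, 35, 105; 105 is odd.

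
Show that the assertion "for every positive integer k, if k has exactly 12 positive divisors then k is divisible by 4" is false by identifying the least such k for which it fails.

k = 90

For k = 60, 72, 84 the conclusion holds.
k = 90: τ(90) = 12; 90 mod 4 = 2.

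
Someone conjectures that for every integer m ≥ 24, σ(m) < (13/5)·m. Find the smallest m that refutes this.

m = 60

We need the least integer m ≥ 24 for which the claim fails.
For m = 24, 25, 26, 27, …, 57, 58, 59 the conclusion holds.
m = 60: σ(60) = 168; 168 ≥ 156.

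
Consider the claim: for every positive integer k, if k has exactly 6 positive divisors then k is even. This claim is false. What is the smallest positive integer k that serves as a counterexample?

k = 45

The first 6 eligible values, up to k = 44, all satisfy the conclusion.
k = 45: divisors of 45: 1, 3, 5, 9, 15, 45; 45 is odd.
So k = 45 is the smallest counterexample.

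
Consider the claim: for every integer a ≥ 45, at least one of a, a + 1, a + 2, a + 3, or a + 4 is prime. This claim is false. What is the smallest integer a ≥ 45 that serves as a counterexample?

For a = 45, 46, 47 the conclusion holds.
a = 48: 48 = 2 × 24; 49 = 7 × 7; 50 = 2 × 25; 51 = 3 × 17; 52 = 2 × 26 — all composite.
So a = 48 is the smallest counterexample.

a = 48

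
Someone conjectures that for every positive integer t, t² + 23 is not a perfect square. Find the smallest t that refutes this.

t = 11

Check each positive integer t in order until t² + 23 is a perfect square.
The first 10 eligible values, up to t = 10, all satisfy the conclusion.
t = 11: 11² + 23 = 144 = 12², a perfect square.
Thus t = 11 disproves the claim, and no smaller t works.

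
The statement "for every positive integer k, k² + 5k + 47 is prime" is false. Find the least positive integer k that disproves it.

A counterexample is any positive integer k such that k² + 5k + 47 is not prime; we check each in order.
For k = 1, 2, 3, 4, …, 35, 36, 37 the conclusion holds.
k = 38: k² + 5k + 47 = 1681 = 41 × 41, composite.

k = 38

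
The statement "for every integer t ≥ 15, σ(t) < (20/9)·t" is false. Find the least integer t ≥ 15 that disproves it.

We need the least integer t ≥ 15 for which the claim fails.
For t = 15, 16, 17, 18, 19, 20, 21, 22, 23 the conclusion holds.
t = 24: σ(24) = 60; 60 ≥ 160/3.
Hence t = 24 is a counterexample.

t = 24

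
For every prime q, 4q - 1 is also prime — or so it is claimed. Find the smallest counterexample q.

We need the least prime q for which 4q - 1 is not prime.
q = 2: 4q - 1 = 7, prime.
q = 3: 4q - 1 = 11, prime.
q = 5: 4q - 1 = 19, prime.
q = 7: 4q - 1 = 27 = 3 × 9, not prime.
Hence q = 7 is a counterexample.

q = 7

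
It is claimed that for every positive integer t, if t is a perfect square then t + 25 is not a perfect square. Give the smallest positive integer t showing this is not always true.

t = 144

We need the least positive integer t for which t is a perfect square but t + 25 is a perfect square.
For t = 1, 4, 9, 16, …, 81, 100, 121 the conclusion holds.
t = 144: 144 = 12² and 144 + 25 = 169 = 13².
Thus t = 144 disproves the claim, and no smaller t works.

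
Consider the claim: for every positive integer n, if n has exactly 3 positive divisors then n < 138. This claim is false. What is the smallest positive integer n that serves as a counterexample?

n = 169

For n = 4, 9, 25, 49, 121 the conclusion holds.
n = 169: τ(169) = 3; 169 ≥ 138.
Thus n = 169 disproves the claim, and no smaller n works.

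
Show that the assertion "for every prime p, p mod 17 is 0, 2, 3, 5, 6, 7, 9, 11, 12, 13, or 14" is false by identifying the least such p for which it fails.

p = 59

We need the least prime p for which the claim fails.
For p = 2, 3, 5, 7, …, 43, 47, 53 the conclusion holds.
p = 59: 59 mod 17 = 8 — not in {0, 2, 3, 5, 6, 7, 9, 11, 12, 13, 14}.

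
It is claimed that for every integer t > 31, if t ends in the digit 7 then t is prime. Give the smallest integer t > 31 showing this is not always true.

t = 57

For t = 37, 47 the conclusion holds.
t = 57: 57 ends in 7; 57 = 3 × 19, composite.
Thus t = 57 disproves the claim, and no smaller t works.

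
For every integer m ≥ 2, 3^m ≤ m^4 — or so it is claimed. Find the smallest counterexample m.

A counterexample is any integer m ≥ 2 such that 3^m > m^4; we check each in order.
m = 2: 3^m = 9 and m^4 = 16, so 9 ≤ 16.
m = 3: 3^m = 27 and m^4 = 81, so 27 ≤ 81.
m = 4: 3^m = 81 and m^4 = 256, so 81 ≤ 256.
m = 5: 3^m = 243 and m^4 = 625, so 243 ≤ 625.
m = 6: 3^m = 729 and m^4 = 1296, so 729 ≤ 1296.
m = 7: 3^m = 2187 and m^4 = 2401, so 2187 ≤ 2401.
m = 8: 3^m = 6561 and m^4 = 4096, so 6561 > 4096.

m = 8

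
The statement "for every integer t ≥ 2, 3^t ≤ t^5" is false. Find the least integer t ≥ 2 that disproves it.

t = 11

A counterexample is any integer t ≥ 2 such that 3^t > t^5; we check each in order.
For t = 2, 3, 4, 5, 6, 7, 8, 9, 10 the conclusion holds.
t = 11: 3^t = 177147 and t^5 = 161051, so 177147 > 161051.
So t = 11 is the smallest counterexample.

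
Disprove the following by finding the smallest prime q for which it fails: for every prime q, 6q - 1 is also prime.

q = 11

A counterexample is any prime q such that 6q - 1 is not prime; we check each in order.
For q = 2, 3, 5, 7 the conclusion holds.
q = 11: 6q - 1 = 65 = 5 × 13, not prime.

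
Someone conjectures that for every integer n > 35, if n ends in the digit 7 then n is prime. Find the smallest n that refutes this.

n = 57

For n = 37, 47 the conclusion holds.
n = 57: 57 ends in 7; 57 = 3 × 19, composite.
Hence n = 57 is a counterexample.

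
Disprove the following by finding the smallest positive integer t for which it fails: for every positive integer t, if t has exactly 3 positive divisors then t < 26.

For t = 4, 9, 25 the conclusion holds.
t = 49: τ(49) = 3; 49 ≥ 26.
Thus t = 49 disproves the claim, and no smaller t works.

t = 49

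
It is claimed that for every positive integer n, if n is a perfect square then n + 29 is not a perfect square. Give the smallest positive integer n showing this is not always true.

For n = 1, 4, 9, 16, …, 121, 144, 169 the conclusion holds.
n = 196: 196 = 14² and 196 + 29 = 225 = 15².

n = 196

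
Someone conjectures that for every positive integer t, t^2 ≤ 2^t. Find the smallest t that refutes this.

t = 3

We need the least positive integer t for which t^2 > 2^t.
For t = 1, 2 the conclusion holds.
t = 3: t^2 = 9 and 2^t = 8, so 9 > 8.
Hence t = 3 is a counterexample.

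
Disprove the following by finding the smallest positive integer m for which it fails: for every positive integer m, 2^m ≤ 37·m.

m = 9

Check each positive integer m in order until 2^m > 37·m.
For m = 1, 2, 3, 4, 5, 6, 7, 8 the conclusion holds.
m = 9: 2^m = 512 and 37·m = 333, so 512 > 333.
So m = 9 is the smallest counterexample.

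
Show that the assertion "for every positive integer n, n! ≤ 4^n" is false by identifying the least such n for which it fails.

n = 9

Check each positive integer n in order until n! > 4^n.
For n = 1, 2, 3, 4, 5, 6, 7, 8 the conclusion holds.
n = 9: n! = 362880 and 4^n = 262144, so 362880 > 262144.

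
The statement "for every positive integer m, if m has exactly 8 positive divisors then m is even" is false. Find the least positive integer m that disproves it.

A counterexample is any positive integer m such that m has exactly 8 positive divisors but m is odd; we check each in order.
For m = 24, 30, 40, 42, …, 88, 102, 104 the conclusion holds.
m = 105: divisors of 105: 1, 3, 5, 7, 15, 21, 35, 105; 105 is odd.

m = 105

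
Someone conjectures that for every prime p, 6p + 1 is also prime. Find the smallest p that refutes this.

p = 19

Check each prime p in order until 6p + 1 is not prime.
The first 7 eligible values, up to p = 17, all satisfy the conclusion.
p = 19: 6p + 1 = 115 = 5 × 23, not prime.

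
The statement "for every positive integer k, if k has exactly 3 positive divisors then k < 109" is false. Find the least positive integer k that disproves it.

k = 121

A counterexample is any positive integer k such that k has exactly 3 positive divisors but the claim fails; we check each in order.
The first 4 eligible values, up to k = 49, all satisfy the conclusion.
k = 121: τ(121) = 3; 121 ≥ 109.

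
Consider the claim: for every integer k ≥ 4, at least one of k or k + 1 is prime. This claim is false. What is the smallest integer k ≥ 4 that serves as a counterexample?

k = 8

Check each integer k ≥ 4 in order until k, k + 1 are both composite.
k = 4: 5 is prime.
k = 5: 5 is prime.
k = 6: 7 is prime.
k = 7: 7 is prime.
k = 8: 8 = 2 × 4; 9 = 3 × 3 — both composite.
So k = 8 is the smallest counterexample.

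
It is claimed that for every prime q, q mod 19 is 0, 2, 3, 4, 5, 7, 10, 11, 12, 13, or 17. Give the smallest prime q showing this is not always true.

q = 37

For q = 2, 3, 5, 7, …, 23, 29, 31 the conclusion holds.
q = 37: 37 mod 19 = 18 — not in {0, 2, 3, 4, 5, 7, 10, 11, 12, 13, 17}.
Hence q = 37 is a counterexample.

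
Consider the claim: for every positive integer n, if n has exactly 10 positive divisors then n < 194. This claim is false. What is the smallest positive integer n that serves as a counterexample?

n = 208

We need the least positive integer n for which n has exactly 10 positive divisors but the claim fails.
The first 5 eligible values, up to n = 176, all satisfy the conclusion.
n = 208: τ(208) = 10; 208 ≥ 194.
Hence n = 208 is a counterexample.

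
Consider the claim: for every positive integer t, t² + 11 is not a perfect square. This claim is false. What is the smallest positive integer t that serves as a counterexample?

t = 5

For t = 1, 2, 3, 4 the conclusion holds.
t = 5: 5² + 11 = 36 = 6², a perfect square.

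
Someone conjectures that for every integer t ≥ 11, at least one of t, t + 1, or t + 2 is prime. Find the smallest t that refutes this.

t = 11: 11 is prime.
t = 12: 13 is prime.
t = 13: 13 is prime.
t = 14: 14 = 2 × 7; 15 = 3 × 5; 16 = 2 × 8 — all composite.

t = 14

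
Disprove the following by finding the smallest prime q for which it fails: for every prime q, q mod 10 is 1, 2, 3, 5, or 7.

The first 7 eligible values, up to q = 17, all satisfy the conclusion.
q = 19: 19 mod 10 = 9 — not in {1, 2, 3, 5, 7}.
Hence q = 19 is a counterexample.

q = 19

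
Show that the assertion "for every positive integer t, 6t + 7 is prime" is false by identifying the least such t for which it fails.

t = 3

We need the least positive integer t for which 6t + 7 is not prime.
For t = 1, 2 the conclusion holds.
t = 3: 6t + 7 = 25 = 5 × 5, composite.
Thus t = 3 disproves the claim, and no smaller t works.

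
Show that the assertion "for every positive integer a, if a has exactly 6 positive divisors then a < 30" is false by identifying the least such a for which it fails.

a = 32

The first 4 eligible values, up to a = 28, all satisfy the conclusion.
a = 32: τ(32) = 6; 32 ≥ 30.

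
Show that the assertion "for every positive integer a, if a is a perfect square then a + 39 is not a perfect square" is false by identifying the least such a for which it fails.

a = 25

We need the least positive integer a for which a is a perfect square but a + 39 is a perfect square.
a = 1: 1 + 39 = 40, not a perfect square.
a = 4: 4 + 39 = 43, not a perfect square.
a = 9: 9 + 39 = 48, not a perfect square.
a = 16: 16 + 39 = 55, not a perfect square.
a = 25: 25 = 5² and 25 + 39 = 64 = 8².
So a = 25 is the smallest counterexample.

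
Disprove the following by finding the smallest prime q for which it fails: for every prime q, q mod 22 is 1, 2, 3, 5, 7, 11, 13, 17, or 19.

q = 31

Check each prime q in order until the claim fails.
For q = 2, 3, 5, 7, 11, 13, 17, 19, 23, 29 the conclusion holds.
q = 31: 31 mod 22 = 9 — not in {1, 2, 3, 5, 7, 11, 13, 17, 19}.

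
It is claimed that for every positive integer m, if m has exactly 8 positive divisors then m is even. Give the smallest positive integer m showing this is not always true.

m = 105

We need the least positive integer m for which m has exactly 8 positive divisors but m is odd.
For m = 24, 30, 40, 42, …, 88, 102, 104 the conclusion holds.
m = 105: divisors of 105: 1, 3, 5, 7, 15, 21, 35, 105; 105 is odd.
Thus m = 105 disproves the claim, and no smaller m works.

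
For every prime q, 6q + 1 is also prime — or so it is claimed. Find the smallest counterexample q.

q = 19

Check each prime q in order until 6q + 1 is not prime.
q = 2: 6q + 1 = 13, prime.
q = 3: 6q + 1 = 19, prime.
q = 5: 6q + 1 = 31, prime.
q = 7: 6q + 1 = 43, prime.
q = 11: 6q + 1 = 67, prime.
q = 13: 6q + 1 = 79, prime.
q = 17: 6q + 1 = 103, prime.
q = 19: 6q + 1 = 115 = 5 × 23, not prime.
So q = 19 is the smallest counterexample.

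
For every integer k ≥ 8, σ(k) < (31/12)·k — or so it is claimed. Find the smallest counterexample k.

We need the least integer k ≥ 8 for which the claim fails.
For k = 8, 9, 10, 11, …, 45, 46, 47 the conclusion holds.
k = 48: σ(48) = 124; 124 ≥ 124.

k = 48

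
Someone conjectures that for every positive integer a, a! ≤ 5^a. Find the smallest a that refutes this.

Check each positive integer a in order until a! > 5^a.
For a = 1, 2, 3, 4, …, 9, 10, 11 the conclusion holds.
a = 12: a! = 479001600 and 5^a = 244140625, so 479001600 > 244140625.

a = 12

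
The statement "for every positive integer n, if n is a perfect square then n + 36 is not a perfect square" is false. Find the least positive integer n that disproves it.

n = 64

The first 7 eligible values, up to n = 49, all satisfy the conclusion.
n = 64: 64 = 8² and 64 + 36 = 100 = 10².
So n = 64 is the smallest counterexample.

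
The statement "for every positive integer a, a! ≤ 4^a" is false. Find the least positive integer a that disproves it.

a = 9

We need the least positive integer a for which a! > 4^a.
The first 8 eligible values, up to a = 8, all satisfy the conclusion.
a = 9: a! = 362880 and 4^a = 262144, so 362880 > 262144.
Hence a = 9 is a counterexample.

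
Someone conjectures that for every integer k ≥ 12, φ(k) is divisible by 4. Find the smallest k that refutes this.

A counterexample is any integer k ≥ 12 such that φ(k) is not divisible by 4; we check each in order.
For k = 12, 13 the conclusion holds.
k = 14: φ(14) = 6; 6 mod 4 = 2.
So k = 14 is the smallest counterexample.

k = 14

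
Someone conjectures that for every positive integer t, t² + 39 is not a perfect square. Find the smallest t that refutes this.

t = 5

We need the least positive integer t for which t² + 39 is a perfect square.
t = 1: 1² + 39 = 40, not a perfect square.
t = 2: 2² + 39 = 43, not a perfect square.
t = 3: 3² + 39 = 48, not a perfect square.
t = 4: 4² + 39 = 55, not a perfect square.
t = 5: 5² + 39 = 64 = 8², a perfect square.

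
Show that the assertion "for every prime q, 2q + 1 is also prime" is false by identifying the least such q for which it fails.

q = 7

Check each prime q in order until 2q + 1 is not prime.
For q = 2, 3, 5 the conclusion holds.
q = 7: 2q + 1 = 15 = 3 × 5, not prime.
So q = 7 is the smallest counterexample.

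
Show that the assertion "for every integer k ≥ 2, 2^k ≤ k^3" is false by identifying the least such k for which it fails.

A counterexample is any integer k ≥ 2 such that 2^k > k^3; we check each in order.
For k = 2, 3, 4, 5, 6, 7, 8, 9 the conclusion holds.
k = 10: 2^k = 1024 and k^3 = 1000, so 1024 > 1000.

k = 10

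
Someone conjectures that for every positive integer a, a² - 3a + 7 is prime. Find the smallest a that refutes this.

a = 6

Check each positive integer a in order until a² - 3a + 7 is not prime.
a = 1: a² - 3a + 7 = 5, prime.
a = 2: a² - 3a + 7 = 5, prime.
a = 3: a² - 3a + 7 = 7, prime.
a = 4: a² - 3a + 7 = 11, prime.
a = 5: a² - 3a + 7 = 17, prime.
a = 6: a² - 3a + 7 = 25 = 5 × 5, composite.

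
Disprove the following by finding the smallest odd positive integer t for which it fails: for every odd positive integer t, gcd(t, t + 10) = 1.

t = 5

A counterexample is any odd positive integer t such that gcd(t, t + 10) > 1; we check each in order.
t = 1: gcd(1, 11) = 1.
t = 3: gcd(3, 13) = 1.
t = 5: gcd(5, 15) = 5.
So t = 5 is the smallest counterexample.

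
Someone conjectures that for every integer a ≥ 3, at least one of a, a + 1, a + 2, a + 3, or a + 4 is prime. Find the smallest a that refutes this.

a = 24

A counterexample is any integer a ≥ 3 such that a, a + 1, a + 2, a + 3, a + 4 are all composite; we check each in order.
For a = 3, 4, 5, 6, …, 21, 22, 23 the conclusion holds.
a = 24: 24 = 2 × 12; 25 = 5 × 5; 26 = 2 × 13; 27 = 3 × 9; 28 = 2 × 14 — all composite.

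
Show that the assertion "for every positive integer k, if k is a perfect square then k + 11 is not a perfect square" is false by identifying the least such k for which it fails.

The first 4 eligible values, up to k = 16, all satisfy the conclusion.
k = 25: 25 = 5² and 25 + 11 = 36 = 6².

k = 25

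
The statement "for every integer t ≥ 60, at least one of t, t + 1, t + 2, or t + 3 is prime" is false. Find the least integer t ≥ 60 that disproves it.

t = 62

Check each integer t ≥ 60 in order until t, t + 1, t + 2, t + 3 are all composite.
t = 60: 61 is prime.
t = 61: 61 is prime.
t = 62: 62 = 2 × 31; 63 = 3 × 21; 64 = 2 × 32; 65 = 5 × 13 — all composite.
So t = 62 is the smallest counterexample.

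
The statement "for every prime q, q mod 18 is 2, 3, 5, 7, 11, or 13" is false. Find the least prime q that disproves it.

q = 17

The first 6 eligible values, up to q = 13, all satisfy the conclusion.
q = 17: 17 mod 18 = 17 — not in {2, 3, 5, 7, 11, 13}.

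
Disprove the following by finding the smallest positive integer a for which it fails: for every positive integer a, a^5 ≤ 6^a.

We need the least positive integer a for which a^5 > 6^a.
a = 1: a^5 = 1 and 6^a = 6, so 1 ≤ 6.
a = 2: a^5 = 32 and 6^a = 36, so 32 ≤ 36.
a = 3: a^5 = 243 and 6^a = 216, so 243 > 216.
Hence a = 3 is a counterexample.

a = 3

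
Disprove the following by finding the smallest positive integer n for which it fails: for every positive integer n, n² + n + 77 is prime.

n = 6

For n = 1, 2, 3, 4, 5 the conclusion holds.
n = 6: n² + n + 77 = 119 = 7 × 17, composite.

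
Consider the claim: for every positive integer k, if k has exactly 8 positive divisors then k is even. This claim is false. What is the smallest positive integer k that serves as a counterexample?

Check each positive integer k in order until k has exactly 8 positive divisors but k is odd.
The first 12 eligible values, up to k = 104, all satisfy the conclusion.
k = 105: divisors of 105: 1, 3, 5, 7, 15, 21, 35, 105; 105 is odd.
Thus k = 105 disproves the claim, and no smaller k works.

k = 105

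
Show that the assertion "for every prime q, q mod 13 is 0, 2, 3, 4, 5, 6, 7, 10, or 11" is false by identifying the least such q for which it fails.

q = 47

The first 14 eligible values, up to q = 43, all satisfy the conclusion.
q = 47: 47 mod 13 = 8 — not in {0, 2, 3, 4, 5, 6, 7, 10, 11}.
Hence q = 47 is a counterexample.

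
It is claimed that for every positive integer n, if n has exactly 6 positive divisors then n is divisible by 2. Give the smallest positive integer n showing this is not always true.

n = 45

Check each positive integer n in order until n has exactly 6 positive divisors but n is not divisible by 2.
The first 6 eligible values, up to n = 44, all satisfy the conclusion.
n = 45: τ(45) = 6; 45 mod 2 = 1.
Hence n = 45 is a counterexample.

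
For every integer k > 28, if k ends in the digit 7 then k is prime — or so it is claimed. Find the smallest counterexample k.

For k = 37, 47 the conclusion holds.
k = 57: 57 ends in 7; 57 = 3 × 19, composite.
Hence k = 57 is a counterexample.

k = 57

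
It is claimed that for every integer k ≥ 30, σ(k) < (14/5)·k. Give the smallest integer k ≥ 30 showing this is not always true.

k = 60

We need the least integer k ≥ 30 for which the claim fails.
For k = 30, 31, 32, 33, …, 57, 58, 59 the conclusion holds.
k = 60: σ(60) = 168; 168 ≥ 168.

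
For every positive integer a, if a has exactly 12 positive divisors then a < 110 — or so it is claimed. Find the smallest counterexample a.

A counterexample is any positive integer a such that a has exactly 12 positive divisors but the claim fails; we check each in order.
For a = 60, 72, 84, 90, 96, 108 the conclusion holds.
a = 126: τ(126) = 12; 126 ≥ 110.

a = 126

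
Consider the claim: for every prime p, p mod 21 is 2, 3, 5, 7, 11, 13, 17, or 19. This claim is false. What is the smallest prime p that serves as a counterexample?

For p = 2, 3, 5, 7, 11, 13, 17, 19, 23 the conclusion holds.
p = 29: 29 mod 21 = 8 — not in {2, 3, 5, 7, 11, 13, 17, 19}.

p = 29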